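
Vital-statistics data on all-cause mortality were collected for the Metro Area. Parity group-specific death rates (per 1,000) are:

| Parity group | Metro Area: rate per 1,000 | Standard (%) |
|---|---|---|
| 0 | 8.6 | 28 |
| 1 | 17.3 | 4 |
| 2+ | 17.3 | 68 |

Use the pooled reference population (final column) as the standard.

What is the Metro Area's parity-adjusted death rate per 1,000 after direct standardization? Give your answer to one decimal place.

Standard weights: 0.28, 0.04, 0.68.
Standardized rate: 0.2800×8.6 + 0.0400×17.3 + 0.6800×17.3 = 14.8640 per 1,000.

14.9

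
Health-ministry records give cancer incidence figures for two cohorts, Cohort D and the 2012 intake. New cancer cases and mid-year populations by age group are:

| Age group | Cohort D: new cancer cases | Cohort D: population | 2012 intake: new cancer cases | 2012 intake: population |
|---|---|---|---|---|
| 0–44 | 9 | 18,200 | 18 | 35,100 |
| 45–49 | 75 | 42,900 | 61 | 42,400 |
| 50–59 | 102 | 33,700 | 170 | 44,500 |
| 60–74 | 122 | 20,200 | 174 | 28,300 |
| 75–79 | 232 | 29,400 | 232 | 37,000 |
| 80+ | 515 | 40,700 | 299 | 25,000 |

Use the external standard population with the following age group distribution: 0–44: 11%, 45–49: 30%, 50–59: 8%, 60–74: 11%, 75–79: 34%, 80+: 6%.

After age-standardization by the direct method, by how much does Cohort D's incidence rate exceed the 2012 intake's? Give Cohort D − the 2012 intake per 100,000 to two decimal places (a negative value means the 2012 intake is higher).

Age-specific rates per 100,000 for Cohort D: 49.45, 174.83, 302.67, 603.96, 789.12, 1265.36.
For the 2012 intake: 51.28, 143.87, 382.02, 614.84, 627.03, 1196.00.
Standard weights: 0.11, 0.30, 0.08, 0.11, 0.34, 0.06.
Cohort D: 0.1100×49.45 + 0.3000×174.83 + 0.0800×302.67 + 0.1100×603.96 + 0.3400×789.12 + 0.0600×1265.36 = 492.7571 per 100,000.
The 2012 intake: 0.1100×51.28 + 0.3000×143.87 + 0.0800×382.02 + 0.1100×614.84 + 0.3400×627.03 + 0.0600×1196.00 = 431.9449 per 100,000.
Difference = 492.7571 − 431.9449 = 60.8122.

60.81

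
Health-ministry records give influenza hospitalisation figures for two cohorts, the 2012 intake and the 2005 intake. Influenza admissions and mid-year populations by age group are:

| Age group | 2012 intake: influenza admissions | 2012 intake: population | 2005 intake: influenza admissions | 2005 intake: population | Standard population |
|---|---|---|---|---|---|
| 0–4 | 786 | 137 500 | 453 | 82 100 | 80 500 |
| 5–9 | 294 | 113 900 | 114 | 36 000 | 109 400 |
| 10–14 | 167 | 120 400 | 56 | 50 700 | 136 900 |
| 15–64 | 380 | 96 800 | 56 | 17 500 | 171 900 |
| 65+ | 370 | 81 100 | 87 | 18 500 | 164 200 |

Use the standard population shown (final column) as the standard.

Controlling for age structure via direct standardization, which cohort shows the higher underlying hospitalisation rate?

2012 intake

Age-specific rates per 100 000 for the 2012 intake: 571.64, 258.12, 138.70, 392.56, 456.23.
For the 2005 intake: 551.77, 316.67, 110.45, 320.00, 470.27.
Standard total = 662 900; weights = 0.1214, 0.1650, 0.2065, 0.2593, 0.2477.
The 2012 intake: 0.1214×571.64 + 0.1650×258.12 + 0.2065×138.70 + 0.2593×392.56 + 0.2477×456.23 = 355.4649 per 100 000.
The 2005 intake: 0.1214×551.77 + 0.1650×316.67 + 0.2065×110.45 + 0.2593×320.00 + 0.2477×470.27 = 341.5417 per 100 000.
The crude rates (363.29 vs 374.02) would put the 2005 intake higher, but that reflects its age composition; once standardized to a common age structure, the 2012 intake has the higher underlying rate.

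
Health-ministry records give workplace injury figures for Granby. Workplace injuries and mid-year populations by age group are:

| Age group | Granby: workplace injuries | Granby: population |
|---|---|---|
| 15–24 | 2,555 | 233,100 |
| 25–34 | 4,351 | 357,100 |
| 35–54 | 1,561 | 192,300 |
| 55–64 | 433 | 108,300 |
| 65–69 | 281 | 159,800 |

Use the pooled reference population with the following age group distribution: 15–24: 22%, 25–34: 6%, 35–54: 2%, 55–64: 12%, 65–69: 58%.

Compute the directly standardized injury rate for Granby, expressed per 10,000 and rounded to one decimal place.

Age-specific rates per 10,000 for Granby: 109.61, 121.84, 81.18, 39.98, 17.58.
Standard weights: 0.22, 0.06, 0.02, 0.12, 0.58.
Standardized rate: 0.2200×109.61 + 0.0600×121.84 + 0.0200×81.18 + 0.1200×39.98 + 0.5800×17.58 = 48.0450 per 10,000.

48.0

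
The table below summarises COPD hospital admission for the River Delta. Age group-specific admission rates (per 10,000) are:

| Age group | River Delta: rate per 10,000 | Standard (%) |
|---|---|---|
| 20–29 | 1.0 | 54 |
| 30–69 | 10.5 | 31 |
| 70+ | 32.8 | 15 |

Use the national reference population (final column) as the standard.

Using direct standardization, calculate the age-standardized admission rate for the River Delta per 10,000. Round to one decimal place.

Standard weights: 0.54, 0.31, 0.15.
Standardized rate: 0.5400×1.0 + 0.3100×10.5 + 0.1500×32.8 = 8.7150 per 10,000.

8.7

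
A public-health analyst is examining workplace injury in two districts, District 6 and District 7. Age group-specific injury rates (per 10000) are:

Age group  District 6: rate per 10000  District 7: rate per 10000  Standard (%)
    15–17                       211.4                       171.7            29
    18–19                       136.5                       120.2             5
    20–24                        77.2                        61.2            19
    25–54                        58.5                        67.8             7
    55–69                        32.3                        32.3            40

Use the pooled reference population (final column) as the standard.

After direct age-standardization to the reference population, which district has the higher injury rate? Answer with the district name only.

District 6

Standard weights: 0.29, 0.05, 0.19, 0.07, 0.40.
District 6: 0.2900×211.4 + 0.0500×136.5 + 0.1900×77.2 + 0.0700×58.5 + 0.4000×32.3 = 99.8140 per 10000.
District 7: 0.2900×171.7 + 0.0500×120.2 + 0.1900×61.2 + 0.0700×67.8 + 0.4000×32.3 = 85.0970 per 10000.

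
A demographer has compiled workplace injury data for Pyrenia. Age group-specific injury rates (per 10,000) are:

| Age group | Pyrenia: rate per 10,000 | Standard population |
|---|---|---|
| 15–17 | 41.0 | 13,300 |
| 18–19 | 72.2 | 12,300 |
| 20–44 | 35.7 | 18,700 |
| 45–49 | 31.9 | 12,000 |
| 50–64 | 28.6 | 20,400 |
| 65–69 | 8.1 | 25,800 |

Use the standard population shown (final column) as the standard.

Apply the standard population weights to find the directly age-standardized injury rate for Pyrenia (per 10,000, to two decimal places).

31.96

Standard total = 102,500; weights = 0.1298, 0.1200, 0.1824, 0.1171, 0.1990, 0.2517.
Standardized rate: 0.1298×41.0 + 0.1200×72.2 + 0.1824×35.7 + 0.1171×31.9 + 0.1990×28.6 + 0.2517×8.1 = 31.9626 per 10,000.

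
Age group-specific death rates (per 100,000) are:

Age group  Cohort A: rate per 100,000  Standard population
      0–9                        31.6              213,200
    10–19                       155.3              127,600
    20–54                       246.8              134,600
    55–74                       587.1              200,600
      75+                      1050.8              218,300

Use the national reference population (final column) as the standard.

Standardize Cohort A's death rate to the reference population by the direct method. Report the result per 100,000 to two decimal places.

455.03

Standard total = 894,300; weights = 0.2384, 0.1427, 0.1505, 0.2243, 0.2441.
Standardized rate: 0.2384×31.6 + 0.1427×155.3 + 0.1505×246.8 + 0.2243×587.1 + 0.2441×1050.8 = 455.0314 per 100,000.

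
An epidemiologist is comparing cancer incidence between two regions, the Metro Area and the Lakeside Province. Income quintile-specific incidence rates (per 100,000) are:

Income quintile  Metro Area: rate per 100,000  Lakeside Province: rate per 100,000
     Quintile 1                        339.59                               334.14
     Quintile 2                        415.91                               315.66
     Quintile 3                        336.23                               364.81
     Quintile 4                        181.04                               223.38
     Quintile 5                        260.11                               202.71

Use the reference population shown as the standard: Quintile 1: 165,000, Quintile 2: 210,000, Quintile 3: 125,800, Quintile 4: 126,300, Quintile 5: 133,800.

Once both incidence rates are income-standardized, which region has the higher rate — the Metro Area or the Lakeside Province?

Standard total = 760,900; weights = 0.2168, 0.2760, 0.1653, 0.1660, 0.1758.
The Metro Area: 0.2168×339.59 + 0.2760×415.91 + 0.1653×336.23 + 0.1660×181.04 + 0.1758×260.11 = 319.8045 per 100,000.
The Lakeside Province: 0.2168×334.14 + 0.2760×315.66 + 0.1653×364.81 + 0.1660×223.38 + 0.1758×202.71 = 292.6144 per 100,000.

Metro Area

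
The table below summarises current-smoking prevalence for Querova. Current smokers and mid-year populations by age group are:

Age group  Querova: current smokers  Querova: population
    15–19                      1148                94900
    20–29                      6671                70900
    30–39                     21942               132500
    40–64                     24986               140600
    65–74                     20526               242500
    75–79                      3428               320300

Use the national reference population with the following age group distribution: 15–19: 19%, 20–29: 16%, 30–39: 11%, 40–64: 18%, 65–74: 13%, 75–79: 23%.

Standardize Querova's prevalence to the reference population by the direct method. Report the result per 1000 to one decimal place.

81.0

Age-specific rates per 1000 for Querova: 12.097, 94.090, 165.600, 177.710, 84.643, 10.702.
Standard weights: 0.19, 0.16, 0.11, 0.18, 0.13, 0.23.
Standardized rate: 0.1900×12.097 + 0.1600×94.090 + 0.1100×165.600 + 0.1800×177.710 + 0.1300×84.643 + 0.2300×10.702 = 81.0218 per 1000.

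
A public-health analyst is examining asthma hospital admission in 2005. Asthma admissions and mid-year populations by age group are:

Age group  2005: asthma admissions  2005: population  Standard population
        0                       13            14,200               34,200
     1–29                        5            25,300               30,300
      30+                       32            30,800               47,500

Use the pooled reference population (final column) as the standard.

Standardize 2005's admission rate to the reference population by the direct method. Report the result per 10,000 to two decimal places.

7.74

Age-specific rates per 10,000 for 2005: 9.15, 1.98, 10.39.
Standard total = 112,000; weights = 0.3054, 0.2705, 0.4241.
Standardized rate: 0.3054×9.15 + 0.2705×1.98 + 0.4241×10.39 = 7.7365 per 10,000.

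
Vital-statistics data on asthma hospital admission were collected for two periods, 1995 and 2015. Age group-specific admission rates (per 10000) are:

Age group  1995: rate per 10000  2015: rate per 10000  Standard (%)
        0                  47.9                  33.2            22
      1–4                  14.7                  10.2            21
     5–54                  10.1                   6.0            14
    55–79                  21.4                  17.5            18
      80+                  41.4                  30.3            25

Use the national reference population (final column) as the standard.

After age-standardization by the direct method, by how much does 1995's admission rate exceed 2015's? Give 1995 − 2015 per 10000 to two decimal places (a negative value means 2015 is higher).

Standard weights: 0.22, 0.21, 0.14, 0.18, 0.25.
1995: 0.2200×47.9 + 0.2100×14.7 + 0.1400×10.1 + 0.1800×21.4 + 0.2500×41.4 = 29.2410 per 10000.
2015: 0.2200×33.2 + 0.2100×10.2 + 0.1400×6.0 + 0.1800×17.5 + 0.2500×30.3 = 21.0110 per 10000.
Difference = 29.2410 − 21.0110 = 8.2300.

8.23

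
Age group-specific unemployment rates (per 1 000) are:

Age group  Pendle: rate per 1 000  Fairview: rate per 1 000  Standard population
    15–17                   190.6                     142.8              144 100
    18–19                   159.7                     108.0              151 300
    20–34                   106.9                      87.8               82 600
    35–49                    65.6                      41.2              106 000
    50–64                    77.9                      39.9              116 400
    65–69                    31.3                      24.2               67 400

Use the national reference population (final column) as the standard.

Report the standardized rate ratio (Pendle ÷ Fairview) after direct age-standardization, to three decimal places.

Standard total = 667 800; weights = 0.2158, 0.2266, 0.1237, 0.1587, 0.1743, 0.1009.
Pendle: 0.2158×190.6 + 0.2266×159.7 + 0.1237×106.9 + 0.1587×65.6 + 0.1743×77.9 + 0.1009×31.3 = 117.6831 per 1 000.
Fairview: 0.2158×142.8 + 0.2266×108.0 + 0.1237×87.8 + 0.1587×41.2 + 0.1743×39.9 + 0.1009×24.2 = 82.0797 per 1 000.
Ratio = 117.6831 ÷ 82.0797 = 1.43377.

1.434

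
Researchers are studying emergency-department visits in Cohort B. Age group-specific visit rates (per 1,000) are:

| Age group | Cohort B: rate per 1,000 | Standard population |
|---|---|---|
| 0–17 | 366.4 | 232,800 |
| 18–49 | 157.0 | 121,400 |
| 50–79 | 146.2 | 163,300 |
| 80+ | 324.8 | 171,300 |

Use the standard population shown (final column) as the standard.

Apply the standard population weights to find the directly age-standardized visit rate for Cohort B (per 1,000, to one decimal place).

Standard total = 688,800; weights = 0.3380, 0.1762, 0.2371, 0.2487.
Standardized rate: 0.3380×366.4 + 0.1762×157.0 + 0.2371×146.2 + 0.2487×324.8 = 266.9431 per 1,000.

266.9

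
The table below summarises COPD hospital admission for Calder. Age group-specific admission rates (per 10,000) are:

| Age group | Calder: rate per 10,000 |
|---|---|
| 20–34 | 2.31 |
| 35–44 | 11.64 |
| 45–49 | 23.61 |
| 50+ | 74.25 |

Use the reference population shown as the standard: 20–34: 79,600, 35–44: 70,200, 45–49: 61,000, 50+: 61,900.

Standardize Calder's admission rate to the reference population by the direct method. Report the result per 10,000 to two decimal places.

25.81

Standard total = 272,700; weights = 0.2919, 0.2574, 0.2237, 0.2270.
Standardized rate: 0.2919×2.31 + 0.2574×11.64 + 0.2237×23.61 + 0.2270×74.25 = 25.8060 per 10,000.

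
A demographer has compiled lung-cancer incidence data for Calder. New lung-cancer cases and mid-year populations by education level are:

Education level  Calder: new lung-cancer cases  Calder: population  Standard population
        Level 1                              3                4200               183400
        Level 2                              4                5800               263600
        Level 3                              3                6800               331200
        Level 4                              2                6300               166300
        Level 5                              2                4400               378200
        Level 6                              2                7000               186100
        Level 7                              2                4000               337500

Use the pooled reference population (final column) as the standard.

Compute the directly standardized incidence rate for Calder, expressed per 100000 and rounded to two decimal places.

49.05

Education-specific rates per 100000 for Calder: 71.43, 68.97, 44.12, 31.75, 45.45, 28.57, 50.00.
Standard total = 1846300; weights = 0.0993, 0.1428, 0.1794, 0.0901, 0.2048, 0.1008, 0.1828.
Standardized rate: 0.0993×71.43 + 0.1428×68.97 + 0.1794×44.12 + 0.0901×31.75 + 0.2048×45.45 + 0.1008×28.57 + 0.1828×50.00 = 49.0459 per 100000.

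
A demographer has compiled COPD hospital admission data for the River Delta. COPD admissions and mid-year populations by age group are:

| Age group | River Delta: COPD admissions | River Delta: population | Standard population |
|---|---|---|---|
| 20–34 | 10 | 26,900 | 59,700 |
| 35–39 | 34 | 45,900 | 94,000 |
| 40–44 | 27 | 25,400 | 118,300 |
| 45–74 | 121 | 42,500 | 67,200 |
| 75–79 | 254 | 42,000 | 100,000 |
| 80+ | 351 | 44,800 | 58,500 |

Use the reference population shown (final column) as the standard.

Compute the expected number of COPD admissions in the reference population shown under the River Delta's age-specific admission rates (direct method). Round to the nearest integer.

1472

Age-specific rates per 10,000 for the River Delta: 3.72, 7.41, 10.63, 28.47, 60.48, 78.35.
Expected COPD admissions = Σ (standard pop × age-specific rate ÷ 10,000)
= 59,700×3.72/10,000 + 94,000×7.41/10,000 + 118,300×10.63/10,000 + 67,200×28.47/10,000 + 100,000×60.48/10,000 + 58,500×78.35/10,000
= 22.19 + 69.63 + 125.75 + 191.32 + 604.76 + 458.34 = 1472.00.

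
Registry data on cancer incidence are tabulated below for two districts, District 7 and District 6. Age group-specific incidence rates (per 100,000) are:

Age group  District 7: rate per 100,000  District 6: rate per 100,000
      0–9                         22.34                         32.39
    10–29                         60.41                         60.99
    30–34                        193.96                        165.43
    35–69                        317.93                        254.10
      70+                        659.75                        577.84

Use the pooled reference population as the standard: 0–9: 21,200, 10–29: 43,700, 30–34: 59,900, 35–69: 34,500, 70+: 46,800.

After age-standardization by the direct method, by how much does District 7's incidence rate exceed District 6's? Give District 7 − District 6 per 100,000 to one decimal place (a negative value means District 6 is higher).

36.4

Standard total = 206,100; weights = 0.1029, 0.2120, 0.2906, 0.1674, 0.2271.
District 7: 0.1029×22.34 + 0.2120×60.41 + 0.2906×193.96 + 0.1674×317.93 + 0.2271×659.75 = 274.5105 per 100,000.
District 6: 0.1029×32.39 + 0.2120×60.99 + 0.2906×165.43 + 0.1674×254.10 + 0.2271×577.84 = 238.0910 per 100,000.
Difference = 274.5105 − 238.0910 = 36.4195.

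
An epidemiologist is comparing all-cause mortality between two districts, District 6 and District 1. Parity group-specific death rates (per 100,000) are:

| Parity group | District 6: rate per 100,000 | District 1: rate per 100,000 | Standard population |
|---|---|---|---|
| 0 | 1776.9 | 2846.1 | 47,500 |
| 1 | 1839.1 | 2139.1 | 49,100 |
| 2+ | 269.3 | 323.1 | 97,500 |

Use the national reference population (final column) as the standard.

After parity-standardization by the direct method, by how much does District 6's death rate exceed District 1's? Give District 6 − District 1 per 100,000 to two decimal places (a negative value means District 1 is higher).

-364.57

Standard total = 194,100; weights = 0.2447, 0.2530, 0.5023.
District 6: 0.2447×1776.9 + 0.2530×1839.1 + 0.5023×269.3 = 1035.3391 per 100,000.
District 1: 0.2447×2846.1 + 0.2530×2139.1 + 0.5023×323.1 = 1399.9063 per 100,000.
Difference = 1035.3391 − 1399.9063 = -364.5672.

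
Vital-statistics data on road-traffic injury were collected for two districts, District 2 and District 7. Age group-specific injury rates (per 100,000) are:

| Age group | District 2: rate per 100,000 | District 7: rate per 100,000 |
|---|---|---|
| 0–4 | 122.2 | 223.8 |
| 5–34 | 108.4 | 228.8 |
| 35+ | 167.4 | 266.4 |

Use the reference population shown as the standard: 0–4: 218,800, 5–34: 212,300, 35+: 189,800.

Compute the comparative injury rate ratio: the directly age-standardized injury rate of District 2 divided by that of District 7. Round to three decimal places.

Standard total = 620,900; weights = 0.3524, 0.3419, 0.3057.
District 2: 0.3524×122.2 + 0.3419×108.4 + 0.3057×167.4 = 131.2984 per 100,000.
District 7: 0.3524×223.8 + 0.3419×228.8 + 0.3057×266.4 = 238.5318 per 100,000.
Ratio = 131.2984 ÷ 238.5318 = 0.55044.

0.550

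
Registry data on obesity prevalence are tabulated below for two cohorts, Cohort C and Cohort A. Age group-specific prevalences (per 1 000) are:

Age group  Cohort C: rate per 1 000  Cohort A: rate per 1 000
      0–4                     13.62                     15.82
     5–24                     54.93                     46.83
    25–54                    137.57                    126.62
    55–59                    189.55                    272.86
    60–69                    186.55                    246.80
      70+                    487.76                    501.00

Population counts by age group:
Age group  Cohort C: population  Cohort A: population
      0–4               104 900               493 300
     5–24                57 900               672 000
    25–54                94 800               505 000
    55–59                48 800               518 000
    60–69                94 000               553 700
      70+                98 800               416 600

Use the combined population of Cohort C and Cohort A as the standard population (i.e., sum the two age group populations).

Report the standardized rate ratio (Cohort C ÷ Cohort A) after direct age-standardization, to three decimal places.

Combined standard total = 3 657 800; weights = 0.1635, 0.1995, 0.1640, 0.1550, 0.1771, 0.1409.
Cohort C: 0.1635×13.62 + 0.1995×54.93 + 0.1640×137.57 + 0.1550×189.55 + 0.1771×186.55 + 0.1409×487.76 = 166.8796 per 1 000.
Cohort A: 0.1635×15.82 + 0.1995×46.83 + 0.1640×126.62 + 0.1550×272.86 + 0.1771×246.80 + 0.1409×501.00 = 189.2712 per 1 000.
Ratio = 166.8796 ÷ 189.2712 = 0.88170.

0.882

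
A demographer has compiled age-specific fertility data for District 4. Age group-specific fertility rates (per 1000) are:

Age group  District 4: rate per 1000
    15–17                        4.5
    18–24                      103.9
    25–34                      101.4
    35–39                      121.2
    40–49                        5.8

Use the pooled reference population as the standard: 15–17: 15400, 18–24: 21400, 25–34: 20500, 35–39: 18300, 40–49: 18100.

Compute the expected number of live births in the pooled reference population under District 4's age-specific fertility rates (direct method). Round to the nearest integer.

Expected live births = Σ (standard pop × age-specific rate ÷ 1000)
= 15400×4.5/1000 + 21400×103.9/1000 + 20500×101.4/1000 + 18300×121.2/1000 + 18100×5.8/1000
= 69.30 + 2223.46 + 2078.70 + 2217.96 + 104.98 = 6694.40.

6694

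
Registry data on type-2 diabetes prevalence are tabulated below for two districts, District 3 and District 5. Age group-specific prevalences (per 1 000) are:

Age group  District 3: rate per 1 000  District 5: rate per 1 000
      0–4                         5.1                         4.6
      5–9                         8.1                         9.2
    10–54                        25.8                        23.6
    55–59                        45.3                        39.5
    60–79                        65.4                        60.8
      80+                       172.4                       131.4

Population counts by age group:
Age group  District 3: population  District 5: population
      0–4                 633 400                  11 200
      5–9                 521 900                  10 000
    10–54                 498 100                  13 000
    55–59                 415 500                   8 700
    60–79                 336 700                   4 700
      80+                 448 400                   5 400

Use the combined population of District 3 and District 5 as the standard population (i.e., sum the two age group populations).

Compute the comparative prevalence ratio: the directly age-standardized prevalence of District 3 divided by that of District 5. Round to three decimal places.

Combined standard total = 2 907 000; weights = 0.2217, 0.1830, 0.1758, 0.1459, 0.1174, 0.1561.
District 3: 0.2217×5.1 + 0.1830×8.1 + 0.1758×25.8 + 0.1459×45.3 + 0.1174×65.4 + 0.1561×172.4 = 48.3527 per 1 000.
District 5: 0.2217×4.6 + 0.1830×9.2 + 0.1758×23.6 + 0.1459×39.5 + 0.1174×60.8 + 0.1561×131.4 = 40.2693 per 1 000.
Ratio = 48.3527 ÷ 40.2693 = 1.20073.

1.201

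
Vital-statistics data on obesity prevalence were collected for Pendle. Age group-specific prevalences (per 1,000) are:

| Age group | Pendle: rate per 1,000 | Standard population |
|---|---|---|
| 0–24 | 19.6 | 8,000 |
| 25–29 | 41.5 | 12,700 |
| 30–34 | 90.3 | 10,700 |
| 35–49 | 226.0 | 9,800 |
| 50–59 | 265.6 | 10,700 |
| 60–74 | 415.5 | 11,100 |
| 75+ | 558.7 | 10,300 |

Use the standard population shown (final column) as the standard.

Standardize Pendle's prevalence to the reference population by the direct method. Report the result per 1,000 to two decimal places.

Standard total = 73,300; weights = 0.1091, 0.1733, 0.1460, 0.1337, 0.1460, 0.1514, 0.1405.
Standardized rate: 0.1091×19.6 + 0.1733×41.5 + 0.1460×90.3 + 0.1337×226.0 + 0.1460×265.6 + 0.1514×415.5 + 0.1405×558.7 = 232.9255 per 1,000.

232.93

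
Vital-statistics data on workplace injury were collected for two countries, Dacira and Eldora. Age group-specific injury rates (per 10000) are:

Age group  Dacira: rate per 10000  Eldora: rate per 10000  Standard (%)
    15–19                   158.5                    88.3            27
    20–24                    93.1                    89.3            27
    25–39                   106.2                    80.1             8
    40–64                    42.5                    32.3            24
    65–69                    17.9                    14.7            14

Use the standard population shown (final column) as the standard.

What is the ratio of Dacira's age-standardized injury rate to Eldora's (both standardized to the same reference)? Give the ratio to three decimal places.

Standard weights: 0.27, 0.27, 0.08, 0.24, 0.14.
Dacira: 0.2700×158.5 + 0.2700×93.1 + 0.0800×106.2 + 0.2400×42.5 + 0.1400×17.9 = 89.1340 per 10000.
Eldora: 0.2700×88.3 + 0.2700×89.3 + 0.0800×80.1 + 0.2400×32.3 + 0.1400×14.7 = 64.1700 per 10000.
Ratio = 89.1340 ÷ 64.1700 = 1.38903.

1.389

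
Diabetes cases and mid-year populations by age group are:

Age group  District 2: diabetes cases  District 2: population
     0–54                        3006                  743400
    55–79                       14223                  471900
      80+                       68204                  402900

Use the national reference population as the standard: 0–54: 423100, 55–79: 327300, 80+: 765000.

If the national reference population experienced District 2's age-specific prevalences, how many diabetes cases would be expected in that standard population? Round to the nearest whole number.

Age-specific rates per 1000 for District 2: 4.044, 30.140, 169.283.
Expected diabetes cases = Σ (standard pop × age-specific rate ÷ 1000)
= 423100×4.044/1000 + 327300×30.140/1000 + 765000×169.283/1000
= 1710.84 + 9864.78 + 129501.27 = 141076.88.

141077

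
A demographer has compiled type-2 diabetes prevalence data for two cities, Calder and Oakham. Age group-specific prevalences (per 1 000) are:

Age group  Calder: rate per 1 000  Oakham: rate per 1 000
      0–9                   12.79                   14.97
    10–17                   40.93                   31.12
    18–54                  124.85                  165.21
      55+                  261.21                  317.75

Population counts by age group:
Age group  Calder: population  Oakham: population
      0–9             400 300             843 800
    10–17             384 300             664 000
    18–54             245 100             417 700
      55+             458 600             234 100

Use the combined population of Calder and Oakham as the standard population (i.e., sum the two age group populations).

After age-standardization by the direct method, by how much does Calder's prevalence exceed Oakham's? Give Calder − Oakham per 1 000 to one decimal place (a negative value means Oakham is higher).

-16.0

Combined standard total = 3 647 900; weights = 0.3410, 0.2874, 0.1817, 0.1899.
Calder: 0.3410×12.79 + 0.2874×40.93 + 0.1817×124.85 + 0.1899×261.21 = 88.4097 per 1 000.
Oakham: 0.3410×14.97 + 0.2874×31.12 + 0.1817×165.21 + 0.1899×317.75 = 104.4036 per 1 000.
Difference = 88.4097 − 104.4036 = -15.9939.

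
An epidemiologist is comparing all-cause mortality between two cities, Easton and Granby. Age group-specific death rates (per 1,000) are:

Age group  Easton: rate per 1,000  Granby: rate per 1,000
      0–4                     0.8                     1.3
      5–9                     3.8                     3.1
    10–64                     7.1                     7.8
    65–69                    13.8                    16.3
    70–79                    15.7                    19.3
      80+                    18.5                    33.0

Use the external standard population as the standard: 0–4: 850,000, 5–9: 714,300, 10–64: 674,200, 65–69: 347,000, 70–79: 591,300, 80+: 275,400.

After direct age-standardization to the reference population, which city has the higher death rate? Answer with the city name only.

Standard total = 3,452,200; weights = 0.2462, 0.2069, 0.1953, 0.1005, 0.1713, 0.0798.
Easton: 0.2462×0.8 + 0.2069×3.8 + 0.1953×7.1 + 0.1005×13.8 + 0.1713×15.7 + 0.0798×18.5 = 7.9219 per 1,000.
Granby: 0.2462×1.3 + 0.2069×3.1 + 0.1953×7.8 + 0.1005×16.3 + 0.1713×19.3 + 0.0798×33.0 = 10.0615 per 1,000.

Granby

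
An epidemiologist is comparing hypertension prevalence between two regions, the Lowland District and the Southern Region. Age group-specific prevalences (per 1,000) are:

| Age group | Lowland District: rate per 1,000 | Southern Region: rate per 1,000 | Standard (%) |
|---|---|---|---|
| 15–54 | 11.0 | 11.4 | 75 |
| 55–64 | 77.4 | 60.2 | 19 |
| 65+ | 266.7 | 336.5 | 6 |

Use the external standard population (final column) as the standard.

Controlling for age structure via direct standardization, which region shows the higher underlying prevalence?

Standard weights: 0.75, 0.19, 0.06.
The Lowland District: 0.7500×11.0 + 0.1900×77.4 + 0.0600×266.7 = 38.9580 per 1,000.
The Southern Region: 0.7500×11.4 + 0.1900×60.2 + 0.0600×336.5 = 40.1780 per 1,000.

Southern Region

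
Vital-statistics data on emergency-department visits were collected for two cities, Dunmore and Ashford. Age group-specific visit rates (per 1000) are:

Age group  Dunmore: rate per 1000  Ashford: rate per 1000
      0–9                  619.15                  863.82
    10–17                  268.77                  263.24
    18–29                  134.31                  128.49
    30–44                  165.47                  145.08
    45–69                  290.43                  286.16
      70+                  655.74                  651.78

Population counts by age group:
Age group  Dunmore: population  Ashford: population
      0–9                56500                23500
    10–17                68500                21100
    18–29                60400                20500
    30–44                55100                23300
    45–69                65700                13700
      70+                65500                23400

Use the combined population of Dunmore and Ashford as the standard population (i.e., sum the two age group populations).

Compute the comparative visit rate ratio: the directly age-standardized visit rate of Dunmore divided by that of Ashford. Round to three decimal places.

Combined standard total = 497200; weights = 0.1609, 0.1802, 0.1627, 0.1577, 0.1597, 0.1788.
Dunmore: 0.1609×619.15 + 0.1802×268.77 + 0.1627×134.31 + 0.1577×165.47 + 0.1597×290.43 + 0.1788×655.74 = 359.6294 per 1000.
Ashford: 0.1609×863.82 + 0.1802×263.24 + 0.1627×128.49 + 0.1577×145.08 + 0.1597×286.16 + 0.1788×651.78 = 392.4484 per 1000.
Ratio = 359.6294 ÷ 392.4484 = 0.91637.

0.916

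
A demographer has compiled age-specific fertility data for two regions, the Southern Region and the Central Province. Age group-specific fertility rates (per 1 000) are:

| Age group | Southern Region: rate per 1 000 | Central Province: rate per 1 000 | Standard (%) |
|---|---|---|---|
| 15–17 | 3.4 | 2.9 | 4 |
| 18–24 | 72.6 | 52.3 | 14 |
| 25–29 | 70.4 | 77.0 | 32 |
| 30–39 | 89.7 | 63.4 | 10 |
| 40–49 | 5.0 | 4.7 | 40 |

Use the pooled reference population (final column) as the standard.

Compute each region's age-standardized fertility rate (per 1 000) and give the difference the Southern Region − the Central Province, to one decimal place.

Standard weights: 0.04, 0.14, 0.32, 0.10, 0.40.
The Southern Region: 0.0400×3.4 + 0.1400×72.6 + 0.3200×70.4 + 0.1000×89.7 + 0.4000×5.0 = 43.7980 per 1 000.
The Central Province: 0.0400×2.9 + 0.1400×52.3 + 0.3200×77.0 + 0.1000×63.4 + 0.4000×4.7 = 40.2980 per 1 000.
Difference = 43.7980 − 40.2980 = 3.5000.

3.5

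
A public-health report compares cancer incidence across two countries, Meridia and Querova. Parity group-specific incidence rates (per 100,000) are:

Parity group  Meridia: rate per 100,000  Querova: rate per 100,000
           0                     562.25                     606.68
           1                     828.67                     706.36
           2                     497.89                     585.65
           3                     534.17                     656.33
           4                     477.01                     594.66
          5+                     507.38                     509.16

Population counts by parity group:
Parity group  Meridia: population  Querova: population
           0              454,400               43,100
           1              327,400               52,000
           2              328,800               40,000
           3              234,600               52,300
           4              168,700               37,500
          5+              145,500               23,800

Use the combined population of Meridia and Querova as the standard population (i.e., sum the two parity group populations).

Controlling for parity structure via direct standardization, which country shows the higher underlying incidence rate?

Querova

Combined standard total = 1,908,100; weights = 0.2607, 0.1988, 0.1933, 0.1504, 0.1081, 0.0887.
Meridia: 0.2607×562.25 + 0.1988×828.67 + 0.1933×497.89 + 0.1504×534.17 + 0.1081×477.01 + 0.0887×507.38 = 584.4824 per 100,000.
Querova: 0.2607×606.68 + 0.1988×706.36 + 0.1933×585.65 + 0.1504×656.33 + 0.1081×594.66 + 0.0887×509.16 = 619.9490 per 100,000.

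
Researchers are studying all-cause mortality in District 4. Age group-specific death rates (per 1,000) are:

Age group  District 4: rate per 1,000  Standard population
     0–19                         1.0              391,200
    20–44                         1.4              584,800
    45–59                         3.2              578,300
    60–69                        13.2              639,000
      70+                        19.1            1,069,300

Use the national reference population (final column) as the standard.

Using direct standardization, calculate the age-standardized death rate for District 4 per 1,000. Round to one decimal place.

9.8

Standard total = 3,262,600; weights = 0.1199, 0.1792, 0.1773, 0.1959, 0.3277.
Standardized rate: 0.1199×1.0 + 0.1792×1.4 + 0.1773×3.2 + 0.1959×13.2 + 0.3277×19.1 = 9.7833 per 1,000.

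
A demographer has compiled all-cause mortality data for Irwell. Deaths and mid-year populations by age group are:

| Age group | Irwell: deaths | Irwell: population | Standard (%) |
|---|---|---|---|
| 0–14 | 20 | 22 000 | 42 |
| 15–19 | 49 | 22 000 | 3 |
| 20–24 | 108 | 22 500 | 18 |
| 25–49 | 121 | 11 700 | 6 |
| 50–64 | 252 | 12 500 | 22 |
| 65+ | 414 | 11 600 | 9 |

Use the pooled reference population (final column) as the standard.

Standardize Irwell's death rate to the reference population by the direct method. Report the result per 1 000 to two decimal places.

Age-specific rates per 1 000 for Irwell: 0.909, 2.227, 4.800, 10.342, 20.160, 35.690.
Standard weights: 0.42, 0.03, 0.18, 0.06, 0.22, 0.09.
Standardized rate: 0.4200×0.909 + 0.0300×2.227 + 0.1800×4.800 + 0.0600×10.342 + 0.2200×20.160 + 0.0900×35.690 = 9.5804 per 1 000.

9.58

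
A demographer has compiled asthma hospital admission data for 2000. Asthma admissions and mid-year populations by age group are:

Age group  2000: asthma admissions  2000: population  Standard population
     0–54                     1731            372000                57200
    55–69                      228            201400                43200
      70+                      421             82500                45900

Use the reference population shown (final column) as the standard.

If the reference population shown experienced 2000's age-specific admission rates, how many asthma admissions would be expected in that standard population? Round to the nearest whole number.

Age-specific rates per 10000 for 2000: 46.53, 11.32, 51.03.
Expected asthma admissions = Σ (standard pop × age-specific rate ÷ 10000)
= 57200×46.53/10000 + 43200×11.32/10000 + 45900×51.03/10000
= 266.16 + 48.91 + 234.23 = 549.30.

549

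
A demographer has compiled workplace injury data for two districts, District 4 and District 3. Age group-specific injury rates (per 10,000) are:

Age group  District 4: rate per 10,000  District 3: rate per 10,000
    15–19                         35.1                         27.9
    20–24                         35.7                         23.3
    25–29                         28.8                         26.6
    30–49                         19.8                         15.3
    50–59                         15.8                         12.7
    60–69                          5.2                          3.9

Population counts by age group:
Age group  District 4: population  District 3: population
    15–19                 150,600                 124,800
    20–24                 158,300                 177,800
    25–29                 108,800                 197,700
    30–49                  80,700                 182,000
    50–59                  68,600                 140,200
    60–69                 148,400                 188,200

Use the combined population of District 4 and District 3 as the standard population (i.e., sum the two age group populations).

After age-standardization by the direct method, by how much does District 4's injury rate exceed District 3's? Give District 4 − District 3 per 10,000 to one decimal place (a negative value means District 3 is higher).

Combined standard total = 1,726,100; weights = 0.1596, 0.1947, 0.1776, 0.1522, 0.1210, 0.1950.
District 4: 0.1596×35.1 + 0.1947×35.7 + 0.1776×28.8 + 0.1522×19.8 + 0.1210×15.8 + 0.1950×5.2 = 23.6043 per 10,000.
District 3: 0.1596×27.9 + 0.1947×23.3 + 0.1776×26.6 + 0.1522×15.3 + 0.1210×12.7 + 0.1950×3.9 = 18.3370 per 10,000.
Difference = 23.6043 − 18.3370 = 5.2673.

5.3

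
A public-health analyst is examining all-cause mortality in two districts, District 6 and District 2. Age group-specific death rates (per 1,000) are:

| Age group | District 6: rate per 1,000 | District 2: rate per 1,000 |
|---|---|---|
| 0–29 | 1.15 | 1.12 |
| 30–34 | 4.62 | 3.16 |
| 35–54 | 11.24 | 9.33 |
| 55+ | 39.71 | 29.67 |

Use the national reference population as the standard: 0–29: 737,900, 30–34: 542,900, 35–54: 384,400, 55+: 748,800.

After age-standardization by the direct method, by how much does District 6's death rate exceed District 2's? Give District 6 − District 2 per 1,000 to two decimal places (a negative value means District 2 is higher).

Standard total = 2,414,000; weights = 0.3057, 0.2249, 0.1592, 0.3102.
District 6: 0.3057×1.15 + 0.2249×4.62 + 0.1592×11.24 + 0.3102×39.71 = 15.4980 per 1,000.
District 2: 0.3057×1.12 + 0.2249×3.16 + 0.1592×9.33 + 0.3102×29.67 = 11.7421 per 1,000.
Difference = 15.4980 − 11.7421 = 3.7560.

3.76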